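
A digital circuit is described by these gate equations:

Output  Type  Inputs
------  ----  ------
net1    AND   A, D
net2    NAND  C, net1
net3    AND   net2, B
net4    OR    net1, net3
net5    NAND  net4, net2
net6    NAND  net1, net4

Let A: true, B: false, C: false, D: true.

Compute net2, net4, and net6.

net1 = A AND D = true AND true = true
net2 = C NAND net1 = false NAND true = true
net3 = net2 AND B = true AND false = false
net4 = net1 OR net3 = true OR false = true
net6 = net1 NAND net4 = true NAND true = false

net2 = true  net4 = true  net6 = false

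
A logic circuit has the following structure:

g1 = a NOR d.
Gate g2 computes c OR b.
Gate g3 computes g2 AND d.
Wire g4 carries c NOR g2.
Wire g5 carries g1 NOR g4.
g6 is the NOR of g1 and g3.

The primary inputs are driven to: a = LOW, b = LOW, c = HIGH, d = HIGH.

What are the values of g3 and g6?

g3 = HIGH; g6 = LOW

g1 = a NOR d = LOW NOR HIGH = LOW
g2 = c OR b = HIGH OR LOW = HIGH
g3 = g2 AND d = HIGH AND HIGH = HIGH
g6 = g1 NOR g3 = LOW NOR HIGH = LOW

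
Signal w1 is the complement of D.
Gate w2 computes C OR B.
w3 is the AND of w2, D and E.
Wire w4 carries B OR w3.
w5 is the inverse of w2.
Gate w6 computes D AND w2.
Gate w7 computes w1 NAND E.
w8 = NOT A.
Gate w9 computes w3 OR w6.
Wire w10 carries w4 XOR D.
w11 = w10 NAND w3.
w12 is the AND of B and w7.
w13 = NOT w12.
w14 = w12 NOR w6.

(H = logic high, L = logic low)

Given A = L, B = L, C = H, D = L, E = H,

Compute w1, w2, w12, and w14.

w1 = NOT D = NOT L = H
w2 = C OR B = H OR L = H
w6 = D AND w2 = L AND H = L
w7 = w1 NAND E = H NAND H = L
w12 = B AND w7 = L AND L = L
w14 = w12 NOR w6 = L NOR L = H

w1 = H, w2 = H, w12 = L, w14 = H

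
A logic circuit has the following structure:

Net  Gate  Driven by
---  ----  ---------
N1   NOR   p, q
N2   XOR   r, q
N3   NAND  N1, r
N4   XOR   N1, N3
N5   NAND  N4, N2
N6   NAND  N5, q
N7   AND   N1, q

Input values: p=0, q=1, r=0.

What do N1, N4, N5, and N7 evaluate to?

N1 = p NOR q = 0 NOR 1 = 0
N2 = r XOR q = 0 XOR 1 = 1
N3 = N1 NAND r = 0 NAND 0 = 1
N4 = N1 XOR N3 = 0 XOR 1 = 1
N5 = N4 NAND N2 = 1 NAND 1 = 0
N7 = N1 AND q = 0 AND 1 = 0

N1 = 0  N4 = 1  N5 = 0  N7 = 0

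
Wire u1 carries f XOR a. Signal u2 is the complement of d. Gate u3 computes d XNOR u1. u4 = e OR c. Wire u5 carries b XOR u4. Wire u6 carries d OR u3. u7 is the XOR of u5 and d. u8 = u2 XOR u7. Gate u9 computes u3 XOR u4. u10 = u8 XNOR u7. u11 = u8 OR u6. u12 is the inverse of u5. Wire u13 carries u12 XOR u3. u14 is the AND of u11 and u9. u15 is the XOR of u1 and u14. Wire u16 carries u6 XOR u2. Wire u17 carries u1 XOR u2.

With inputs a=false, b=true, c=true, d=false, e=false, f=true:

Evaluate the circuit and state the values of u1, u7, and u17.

u1 = true, u7 = false, u17 = false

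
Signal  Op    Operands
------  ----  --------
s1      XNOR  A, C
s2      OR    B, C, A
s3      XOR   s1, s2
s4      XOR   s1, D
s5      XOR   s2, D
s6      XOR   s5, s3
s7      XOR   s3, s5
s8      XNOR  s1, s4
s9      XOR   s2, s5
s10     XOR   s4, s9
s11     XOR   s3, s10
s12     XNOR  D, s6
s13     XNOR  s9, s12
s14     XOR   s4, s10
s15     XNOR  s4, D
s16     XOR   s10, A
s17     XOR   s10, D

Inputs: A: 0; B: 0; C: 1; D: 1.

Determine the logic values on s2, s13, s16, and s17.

s2 = 1, s13 = 1, s16 = 0, s17 = 1

s1 = A XNOR C = 0 XNOR 1 = 0
s2 = B OR C OR A = 0 OR 1 OR 0 = 1
s3 = s1 XOR s2 = 0 XOR 1 = 1
s4 = s1 XOR D = 0 XOR 1 = 1
s5 = s2 XOR D = 1 XOR 1 = 0
s6 = s5 XOR s3 = 0 XOR 1 = 1
s9 = s2 XOR s5 = 1 XOR 0 = 1
s10 = s4 XOR s9 = 1 XOR 1 = 0
s12 = D XNOR s6 = 1 XNOR 1 = 1
s13 = s9 XNOR s12 = 1 XNOR 1 = 1
s16 = s10 XOR A = 0 XOR 0 = 0
s17 = s10 XOR D = 0 XOR 1 = 1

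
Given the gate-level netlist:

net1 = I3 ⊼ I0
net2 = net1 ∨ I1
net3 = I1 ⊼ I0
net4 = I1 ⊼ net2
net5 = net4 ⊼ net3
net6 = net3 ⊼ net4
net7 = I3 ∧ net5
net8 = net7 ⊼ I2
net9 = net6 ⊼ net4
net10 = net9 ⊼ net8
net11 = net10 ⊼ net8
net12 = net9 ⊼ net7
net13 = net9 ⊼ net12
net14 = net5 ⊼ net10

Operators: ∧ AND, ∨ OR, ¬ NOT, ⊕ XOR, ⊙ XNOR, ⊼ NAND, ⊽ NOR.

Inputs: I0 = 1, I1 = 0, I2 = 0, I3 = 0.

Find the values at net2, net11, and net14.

net2 = 1; net11 = 1; net14 = 1

net1 = I3 NAND I0 = 0 NAND 1 = 1
net2 = net1 OR I1 = 1 OR 0 = 1
net3 = I1 NAND I0 = 0 NAND 1 = 1
net4 = I1 NAND net2 = 0 NAND 1 = 1
net5 = net4 NAND net3 = 1 NAND 1 = 0
net6 = net3 NAND net4 = 1 NAND 1 = 0
net7 = I3 AND net5 = 0 AND 0 = 0
net8 = net7 NAND I2 = 0 NAND 0 = 1
net9 = net6 NAND net4 = 0 NAND 1 = 1
net10 = net9 NAND net8 = 1 NAND 1 = 0
net11 = net10 NAND net8 = 0 NAND 1 = 1
net14 = net5 NAND net10 = 0 NAND 0 = 1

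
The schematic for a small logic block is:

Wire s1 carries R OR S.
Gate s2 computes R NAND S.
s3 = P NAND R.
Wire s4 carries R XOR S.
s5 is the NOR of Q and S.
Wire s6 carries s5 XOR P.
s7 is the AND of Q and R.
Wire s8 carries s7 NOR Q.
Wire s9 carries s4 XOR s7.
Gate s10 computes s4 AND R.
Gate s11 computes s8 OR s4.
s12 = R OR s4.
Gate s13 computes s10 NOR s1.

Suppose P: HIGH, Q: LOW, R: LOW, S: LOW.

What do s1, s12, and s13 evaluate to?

s1 = LOW, s12 = LOW, s13 = HIGH

s1 = R OR S = LOW OR LOW = LOW
s4 = R XOR S = LOW XOR LOW = LOW
s10 = s4 AND R = LOW AND LOW = LOW
s12 = R OR s4 = LOW OR LOW = LOW
s13 = s10 NOR s1 = LOW NOR LOW = HIGH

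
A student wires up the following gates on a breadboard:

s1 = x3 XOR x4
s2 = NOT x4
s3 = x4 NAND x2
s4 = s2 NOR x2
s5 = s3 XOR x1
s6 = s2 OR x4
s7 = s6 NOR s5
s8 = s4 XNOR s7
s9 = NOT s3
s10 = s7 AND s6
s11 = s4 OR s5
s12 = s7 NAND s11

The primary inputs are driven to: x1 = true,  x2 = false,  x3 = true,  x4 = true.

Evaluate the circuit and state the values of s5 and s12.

s5 = false, s12 = true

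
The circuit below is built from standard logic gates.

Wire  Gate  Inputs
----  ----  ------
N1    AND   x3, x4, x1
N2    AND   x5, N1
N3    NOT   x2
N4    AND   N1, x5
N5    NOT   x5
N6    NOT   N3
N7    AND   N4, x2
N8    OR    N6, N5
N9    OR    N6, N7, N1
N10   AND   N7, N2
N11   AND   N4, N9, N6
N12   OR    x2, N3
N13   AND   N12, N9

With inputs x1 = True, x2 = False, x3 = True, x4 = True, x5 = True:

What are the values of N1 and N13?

N1 = True  N13 = True

N1 = x3 AND x4 AND x1 = True AND True AND True = True
N3 = NOT x2 = NOT False = True
N4 = N1 AND x5 = True AND True = True
N6 = NOT N3 = NOT True = False
N7 = N4 AND x2 = True AND False = False
N9 = N6 OR N7 OR N1 = False OR False OR True = True
N12 = x2 OR N3 = False OR True = True
N13 = N12 AND N9 = True AND True = True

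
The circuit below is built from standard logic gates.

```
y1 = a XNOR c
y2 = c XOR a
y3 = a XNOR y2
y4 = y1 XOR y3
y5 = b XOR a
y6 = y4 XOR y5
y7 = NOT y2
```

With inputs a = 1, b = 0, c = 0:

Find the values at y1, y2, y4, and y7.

y1 = 0  y2 = 1  y4 = 1  y7 = 0

y1 = a XNOR c = 1 XNOR 0 = 0
y2 = c XOR a = 0 XOR 1 = 1
y3 = a XNOR y2 = 1 XNOR 1 = 1
y4 = y1 XOR y3 = 0 XOR 1 = 1
y7 = NOT y2 = NOT 1 = 0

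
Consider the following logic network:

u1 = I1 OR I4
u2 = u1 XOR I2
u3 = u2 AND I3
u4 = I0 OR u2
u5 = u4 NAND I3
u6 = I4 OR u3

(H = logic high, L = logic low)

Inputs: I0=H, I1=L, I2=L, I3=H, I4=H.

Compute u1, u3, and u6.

u1 = I1 OR I4 = L OR H = H
u2 = u1 XOR I2 = H XOR L = H
u3 = u2 AND I3 = H AND H = H
u6 = I4 OR u3 = H OR H = H

u1 = H  u3 = H  u6 = H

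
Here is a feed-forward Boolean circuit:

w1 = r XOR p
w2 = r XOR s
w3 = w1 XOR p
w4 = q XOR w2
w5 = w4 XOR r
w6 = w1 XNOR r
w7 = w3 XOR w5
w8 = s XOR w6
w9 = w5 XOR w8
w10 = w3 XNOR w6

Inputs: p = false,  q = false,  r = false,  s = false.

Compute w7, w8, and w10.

w7 = false, w8 = true, w10 = false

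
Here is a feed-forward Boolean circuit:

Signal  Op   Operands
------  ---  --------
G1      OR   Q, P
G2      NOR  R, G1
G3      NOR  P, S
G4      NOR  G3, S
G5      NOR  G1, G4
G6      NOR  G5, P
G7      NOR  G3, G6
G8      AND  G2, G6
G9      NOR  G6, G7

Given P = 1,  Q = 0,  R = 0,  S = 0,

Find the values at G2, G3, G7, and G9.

G2 = 0, G3 = 0, G7 = 1, G9 = 0

G1 = Q OR P = 0 OR 1 = 1
G2 = R NOR G1 = 0 NOR 1 = 0
G3 = P NOR S = 1 NOR 0 = 0
G4 = G3 NOR S = 0 NOR 0 = 1
G5 = G1 NOR G4 = 1 NOR 1 = 0
G6 = G5 NOR P = 0 NOR 1 = 0
G7 = G3 NOR G6 = 0 NOR 0 = 1
G9 = G6 NOR G7 = 0 NOR 1 = 0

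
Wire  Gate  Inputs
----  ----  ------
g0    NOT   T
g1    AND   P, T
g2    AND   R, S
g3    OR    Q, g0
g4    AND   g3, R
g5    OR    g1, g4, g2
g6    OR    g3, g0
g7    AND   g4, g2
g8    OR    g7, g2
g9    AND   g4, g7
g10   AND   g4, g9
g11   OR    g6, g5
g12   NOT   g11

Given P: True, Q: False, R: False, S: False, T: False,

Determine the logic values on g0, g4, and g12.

g0 = True, g4 = False, g12 = False

g0 = NOT T = NOT False = True
g1 = P AND T = True AND False = False
g2 = R AND S = False AND False = False
g3 = Q OR g0 = False OR True = True
g4 = g3 AND R = True AND False = False
g5 = g1 OR g4 OR g2 = False OR False OR False = False
g6 = g3 OR g0 = True OR True = True
g11 = g6 OR g5 = True OR False = True
g12 = NOT g11 = NOT True = False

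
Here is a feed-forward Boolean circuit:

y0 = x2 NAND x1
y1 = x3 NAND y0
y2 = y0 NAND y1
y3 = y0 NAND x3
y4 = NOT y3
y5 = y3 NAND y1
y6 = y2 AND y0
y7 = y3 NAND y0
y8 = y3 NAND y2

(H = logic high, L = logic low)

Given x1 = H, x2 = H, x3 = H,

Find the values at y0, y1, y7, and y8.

y0 = L; y1 = H; y7 = H; y8 = L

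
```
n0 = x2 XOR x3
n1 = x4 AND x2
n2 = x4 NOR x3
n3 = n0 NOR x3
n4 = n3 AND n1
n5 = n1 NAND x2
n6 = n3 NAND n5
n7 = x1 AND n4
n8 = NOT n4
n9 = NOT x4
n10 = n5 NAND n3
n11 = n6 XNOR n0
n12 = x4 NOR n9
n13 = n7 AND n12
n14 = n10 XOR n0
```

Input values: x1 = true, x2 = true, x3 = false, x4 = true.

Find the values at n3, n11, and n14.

n0 = x2 XOR x3 = true XOR false = true
n1 = x4 AND x2 = true AND true = true
n3 = n0 NOR x3 = true NOR false = false
n5 = n1 NAND x2 = true NAND true = false
n6 = n3 NAND n5 = false NAND false = true
n10 = n5 NAND n3 = false NAND false = true
n11 = n6 XNOR n0 = true XNOR true = true
n14 = n10 XOR n0 = true XOR true = false

n3 = false; n11 = true; n14 = false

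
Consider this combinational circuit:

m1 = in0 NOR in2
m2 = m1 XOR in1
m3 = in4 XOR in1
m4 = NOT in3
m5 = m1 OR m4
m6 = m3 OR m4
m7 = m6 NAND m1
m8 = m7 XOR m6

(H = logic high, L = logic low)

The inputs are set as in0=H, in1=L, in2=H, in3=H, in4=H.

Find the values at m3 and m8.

m3 = H, m8 = L

m1 = in0 NOR in2 = H NOR H = L
m3 = in4 XOR in1 = H XOR L = H
m4 = NOT in3 = NOT H = L
m6 = m3 OR m4 = H OR L = H
m7 = m6 NAND m1 = H NAND L = H
m8 = m7 XOR m6 = H XOR H = L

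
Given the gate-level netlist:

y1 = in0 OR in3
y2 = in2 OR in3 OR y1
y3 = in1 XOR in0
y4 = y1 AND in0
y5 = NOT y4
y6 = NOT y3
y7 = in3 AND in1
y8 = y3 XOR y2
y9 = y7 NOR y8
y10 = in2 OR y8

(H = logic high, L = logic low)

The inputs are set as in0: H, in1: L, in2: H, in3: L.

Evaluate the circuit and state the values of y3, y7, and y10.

y1 = in0 OR in3 = H OR L = H
y2 = in2 OR in3 OR y1 = H OR L OR H = H
y3 = in1 XOR in0 = L XOR H = H
y7 = in3 AND in1 = L AND L = L
y8 = y3 XOR y2 = H XOR H = L
y10 = in2 OR y8 = H OR L = H

y3 = H  y7 = L  y10 = H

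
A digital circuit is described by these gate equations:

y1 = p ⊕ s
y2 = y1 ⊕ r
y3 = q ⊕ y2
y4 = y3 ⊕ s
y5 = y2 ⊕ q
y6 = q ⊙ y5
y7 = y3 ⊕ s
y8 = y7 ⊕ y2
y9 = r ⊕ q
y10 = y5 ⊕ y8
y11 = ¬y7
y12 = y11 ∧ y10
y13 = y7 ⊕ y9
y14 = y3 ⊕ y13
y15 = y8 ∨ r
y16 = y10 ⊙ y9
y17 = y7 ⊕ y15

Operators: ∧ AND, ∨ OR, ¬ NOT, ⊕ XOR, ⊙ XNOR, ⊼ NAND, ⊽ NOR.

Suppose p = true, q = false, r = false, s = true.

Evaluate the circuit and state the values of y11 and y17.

y11 = false  y17 = false

y1 = p XOR s = true XOR true = false
y2 = y1 XOR r = false XOR false = false
y3 = q XOR y2 = false XOR false = false
y7 = y3 XOR s = false XOR true = true
y8 = y7 XOR y2 = true XOR false = true
y11 = NOT y7 = NOT true = false
y15 = y8 OR r = true OR false = true
y17 = y7 XOR y15 = true XOR true = false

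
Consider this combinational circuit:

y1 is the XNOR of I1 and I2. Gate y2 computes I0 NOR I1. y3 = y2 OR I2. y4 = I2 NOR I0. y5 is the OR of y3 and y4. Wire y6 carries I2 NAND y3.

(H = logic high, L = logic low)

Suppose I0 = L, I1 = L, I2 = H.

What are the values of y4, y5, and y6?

y4 = L, y5 = H, y6 = L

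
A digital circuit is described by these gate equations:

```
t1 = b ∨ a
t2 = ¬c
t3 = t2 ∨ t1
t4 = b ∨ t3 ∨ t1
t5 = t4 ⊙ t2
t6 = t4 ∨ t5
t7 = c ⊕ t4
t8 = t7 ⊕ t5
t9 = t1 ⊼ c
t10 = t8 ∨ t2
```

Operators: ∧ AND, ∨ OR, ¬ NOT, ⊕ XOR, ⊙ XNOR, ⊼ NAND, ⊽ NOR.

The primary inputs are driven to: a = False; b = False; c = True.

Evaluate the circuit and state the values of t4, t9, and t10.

t4 = False, t9 = True, t10 = False

t1 = b OR a = False OR False = False
t2 = NOT c = NOT True = False
t3 = t2 OR t1 = False OR False = False
t4 = b OR t3 OR t1 = False OR False OR False = False
t5 = t4 XNOR t2 = False XNOR False = True
t7 = c XOR t4 = True XOR False = True
t8 = t7 XOR t5 = True XOR True = False
t9 = t1 NAND c = False NAND True = True
t10 = t8 OR t2 = False OR False = False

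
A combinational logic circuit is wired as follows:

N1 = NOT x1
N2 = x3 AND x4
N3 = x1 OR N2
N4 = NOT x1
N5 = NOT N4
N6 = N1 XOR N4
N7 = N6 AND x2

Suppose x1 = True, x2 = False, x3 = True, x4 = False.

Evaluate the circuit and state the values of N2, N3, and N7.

N2 = False, N3 = True, N7 = False

N1 = NOT x1 = NOT True = False
N2 = x3 AND x4 = True AND False = False
N3 = x1 OR N2 = True OR False = True
N4 = NOT x1 = NOT True = False
N6 = N1 XOR N4 = False XOR False = False
N7 = N6 AND x2 = False AND False = False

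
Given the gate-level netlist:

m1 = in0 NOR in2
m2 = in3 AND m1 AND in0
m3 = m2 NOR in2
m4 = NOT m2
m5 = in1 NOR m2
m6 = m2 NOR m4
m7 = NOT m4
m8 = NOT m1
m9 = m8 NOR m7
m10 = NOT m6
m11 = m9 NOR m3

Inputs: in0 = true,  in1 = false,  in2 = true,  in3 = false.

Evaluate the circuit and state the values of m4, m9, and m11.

m4 = true  m9 = false  m11 = true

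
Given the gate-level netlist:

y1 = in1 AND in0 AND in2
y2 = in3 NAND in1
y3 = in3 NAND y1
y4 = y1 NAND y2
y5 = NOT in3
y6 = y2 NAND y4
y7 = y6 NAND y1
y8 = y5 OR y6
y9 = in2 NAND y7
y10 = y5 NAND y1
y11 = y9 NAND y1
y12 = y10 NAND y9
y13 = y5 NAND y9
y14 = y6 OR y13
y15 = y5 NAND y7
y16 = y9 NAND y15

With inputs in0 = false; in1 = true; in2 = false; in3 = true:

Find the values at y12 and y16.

y12 = false, y16 = false

y1 = in1 AND in0 AND in2 = true AND false AND false = false
y2 = in3 NAND in1 = true NAND true = false
y4 = y1 NAND y2 = false NAND false = true
y5 = NOT in3 = NOT true = false
y6 = y2 NAND y4 = false NAND true = true
y7 = y6 NAND y1 = true NAND false = true
y9 = in2 NAND y7 = false NAND true = true
y10 = y5 NAND y1 = false NAND false = true
y12 = y10 NAND y9 = true NAND true = false
y15 = y5 NAND y7 = false NAND true = true
y16 = y9 NAND y15 = true NAND true = false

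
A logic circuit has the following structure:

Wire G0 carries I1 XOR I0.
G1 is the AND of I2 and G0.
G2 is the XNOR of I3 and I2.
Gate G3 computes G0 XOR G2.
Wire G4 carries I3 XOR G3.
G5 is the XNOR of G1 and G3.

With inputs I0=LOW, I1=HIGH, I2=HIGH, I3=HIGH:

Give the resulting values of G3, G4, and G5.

G0 = I1 XOR I0 = HIGH XOR LOW = HIGH
G1 = I2 AND G0 = HIGH AND HIGH = HIGH
G2 = I3 XNOR I2 = HIGH XNOR HIGH = HIGH
G3 = G0 XOR G2 = HIGH XOR HIGH = LOW
G4 = I3 XOR G3 = HIGH XOR LOW = HIGH
G5 = G1 XNOR G3 = HIGH XNOR LOW = LOW

G3 = LOW, G4 = HIGH, G5 = LOW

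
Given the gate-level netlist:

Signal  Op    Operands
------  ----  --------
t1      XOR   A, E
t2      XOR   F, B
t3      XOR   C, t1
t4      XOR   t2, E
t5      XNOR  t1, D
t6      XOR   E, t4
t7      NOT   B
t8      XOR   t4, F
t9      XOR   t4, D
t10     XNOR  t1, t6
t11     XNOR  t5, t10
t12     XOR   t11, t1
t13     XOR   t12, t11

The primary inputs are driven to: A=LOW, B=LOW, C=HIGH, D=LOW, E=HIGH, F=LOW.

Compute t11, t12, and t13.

t1 = A XOR E = LOW XOR HIGH = HIGH
t2 = F XOR B = LOW XOR LOW = LOW
t4 = t2 XOR E = LOW XOR HIGH = HIGH
t5 = t1 XNOR D = HIGH XNOR LOW = LOW
t6 = E XOR t4 = HIGH XOR HIGH = LOW
t10 = t1 XNOR t6 = HIGH XNOR LOW = LOW
t11 = t5 XNOR t10 = LOW XNOR LOW = HIGH
t12 = t11 XOR t1 = HIGH XOR HIGH = LOW
t13 = t12 XOR t11 = LOW XOR HIGH = HIGH

t11 = HIGH; t12 = LOW; t13 = HIGH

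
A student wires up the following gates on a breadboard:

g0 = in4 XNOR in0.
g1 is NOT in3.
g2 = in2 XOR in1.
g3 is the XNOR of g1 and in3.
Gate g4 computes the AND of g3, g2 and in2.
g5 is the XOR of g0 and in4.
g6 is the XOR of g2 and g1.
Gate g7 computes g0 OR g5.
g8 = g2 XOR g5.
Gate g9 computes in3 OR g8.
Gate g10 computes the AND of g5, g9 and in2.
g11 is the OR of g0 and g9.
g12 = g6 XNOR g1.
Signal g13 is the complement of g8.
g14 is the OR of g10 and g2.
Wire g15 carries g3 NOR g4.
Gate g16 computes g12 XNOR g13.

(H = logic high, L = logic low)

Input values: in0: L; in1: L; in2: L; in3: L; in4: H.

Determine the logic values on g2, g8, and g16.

g0 = in4 XNOR in0 = H XNOR L = L
g1 = NOT in3 = NOT L = H
g2 = in2 XOR in1 = L XOR L = L
g5 = g0 XOR in4 = L XOR H = H
g6 = g2 XOR g1 = L XOR H = H
g8 = g2 XOR g5 = L XOR H = H
g12 = g6 XNOR g1 = H XNOR H = H
g13 = NOT g8 = NOT H = L
g16 = g12 XNOR g13 = H XNOR L = L

g2 = L, g8 = H, g16 = L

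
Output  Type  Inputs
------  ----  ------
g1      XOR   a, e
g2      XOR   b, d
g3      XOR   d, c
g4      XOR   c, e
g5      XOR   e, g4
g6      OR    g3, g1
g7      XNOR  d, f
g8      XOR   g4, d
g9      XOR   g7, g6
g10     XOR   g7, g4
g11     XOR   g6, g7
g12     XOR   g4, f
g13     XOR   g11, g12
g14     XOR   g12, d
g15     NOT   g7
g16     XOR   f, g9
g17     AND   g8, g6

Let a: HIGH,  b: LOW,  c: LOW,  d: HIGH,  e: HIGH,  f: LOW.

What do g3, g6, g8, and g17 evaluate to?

g3 = HIGH  g6 = HIGH  g8 = LOW  g17 = LOW

g1 = a XOR e = HIGH XOR HIGH = LOW
g3 = d XOR c = HIGH XOR LOW = HIGH
g4 = c XOR e = LOW XOR HIGH = HIGH
g6 = g3 OR g1 = HIGH OR LOW = HIGH
g8 = g4 XOR d = HIGH XOR HIGH = LOW
g17 = g8 AND g6 = LOW AND HIGH = LOW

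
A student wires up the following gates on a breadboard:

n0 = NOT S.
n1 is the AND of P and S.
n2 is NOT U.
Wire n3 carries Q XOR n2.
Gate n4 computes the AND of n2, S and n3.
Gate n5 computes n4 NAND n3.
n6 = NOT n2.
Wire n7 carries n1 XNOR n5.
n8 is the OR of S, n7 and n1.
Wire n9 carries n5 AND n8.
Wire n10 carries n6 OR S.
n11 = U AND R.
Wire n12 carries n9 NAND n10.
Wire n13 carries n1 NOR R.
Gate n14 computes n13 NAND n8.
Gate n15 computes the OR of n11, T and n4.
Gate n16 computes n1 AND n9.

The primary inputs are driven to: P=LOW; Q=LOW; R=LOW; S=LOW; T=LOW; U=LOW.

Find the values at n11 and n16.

n11 = LOW; n16 = LOW

n1 = P AND S = LOW AND LOW = LOW
n2 = NOT U = NOT LOW = HIGH
n3 = Q XOR n2 = LOW XOR HIGH = HIGH
n4 = n2 AND S AND n3 = HIGH AND LOW AND HIGH = LOW
n5 = n4 NAND n3 = LOW NAND HIGH = HIGH
n7 = n1 XNOR n5 = LOW XNOR HIGH = LOW
n8 = S OR n7 OR n1 = LOW OR LOW OR LOW = LOW
n9 = n5 AND n8 = HIGH AND LOW = LOW
n11 = U AND R = LOW AND LOW = LOW
n16 = n1 AND n9 = LOW AND LOW = LOW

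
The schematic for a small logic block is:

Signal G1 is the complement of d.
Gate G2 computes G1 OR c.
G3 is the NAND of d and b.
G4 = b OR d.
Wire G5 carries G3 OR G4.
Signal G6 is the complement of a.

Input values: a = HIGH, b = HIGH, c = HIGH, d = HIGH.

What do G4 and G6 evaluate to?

G4 = HIGH; G6 = LOW

G4 = b OR d = HIGH OR HIGH = HIGH
G6 = NOT a = NOT HIGH = LOW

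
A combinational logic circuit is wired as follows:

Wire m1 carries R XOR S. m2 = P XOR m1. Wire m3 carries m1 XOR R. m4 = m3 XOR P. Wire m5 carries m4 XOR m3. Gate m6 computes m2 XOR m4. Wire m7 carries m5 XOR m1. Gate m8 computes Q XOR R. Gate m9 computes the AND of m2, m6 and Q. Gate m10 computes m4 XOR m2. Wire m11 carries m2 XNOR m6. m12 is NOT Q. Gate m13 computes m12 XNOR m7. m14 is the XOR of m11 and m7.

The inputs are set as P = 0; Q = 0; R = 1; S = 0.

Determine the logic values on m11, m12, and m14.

m1 = R XOR S = 1 XOR 0 = 1
m2 = P XOR m1 = 0 XOR 1 = 1
m3 = m1 XOR R = 1 XOR 1 = 0
m4 = m3 XOR P = 0 XOR 0 = 0
m5 = m4 XOR m3 = 0 XOR 0 = 0
m6 = m2 XOR m4 = 1 XOR 0 = 1
m7 = m5 XOR m1 = 0 XOR 1 = 1
m11 = m2 XNOR m6 = 1 XNOR 1 = 1
m12 = NOT Q = NOT 0 = 1
m14 = m11 XOR m7 = 1 XOR 1 = 0

m11 = 1; m12 = 1; m14 = 0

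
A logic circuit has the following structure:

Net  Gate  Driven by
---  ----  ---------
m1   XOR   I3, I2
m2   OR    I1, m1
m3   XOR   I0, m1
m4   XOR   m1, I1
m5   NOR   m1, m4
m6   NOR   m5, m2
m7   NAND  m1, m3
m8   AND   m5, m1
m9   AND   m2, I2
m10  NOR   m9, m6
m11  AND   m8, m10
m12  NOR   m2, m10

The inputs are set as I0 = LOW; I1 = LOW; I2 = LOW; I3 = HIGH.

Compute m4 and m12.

m4 = HIGH, m12 = LOW

m1 = I3 XOR I2 = HIGH XOR LOW = HIGH
m2 = I1 OR m1 = LOW OR HIGH = HIGH
m4 = m1 XOR I1 = HIGH XOR LOW = HIGH
m5 = m1 NOR m4 = HIGH NOR HIGH = LOW
m6 = m5 NOR m2 = LOW NOR HIGH = LOW
m9 = m2 AND I2 = HIGH AND LOW = LOW
m10 = m9 NOR m6 = LOW NOR LOW = HIGH
m12 = m2 NOR m10 = HIGH NOR HIGH = LOW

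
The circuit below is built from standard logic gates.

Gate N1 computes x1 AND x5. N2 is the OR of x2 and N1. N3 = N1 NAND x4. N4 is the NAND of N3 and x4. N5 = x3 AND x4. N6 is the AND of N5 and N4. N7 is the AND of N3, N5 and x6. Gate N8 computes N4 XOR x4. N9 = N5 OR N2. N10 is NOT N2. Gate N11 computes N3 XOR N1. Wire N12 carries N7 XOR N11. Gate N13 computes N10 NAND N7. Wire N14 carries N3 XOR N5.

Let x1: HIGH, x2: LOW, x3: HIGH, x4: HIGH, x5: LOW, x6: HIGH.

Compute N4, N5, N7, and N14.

N4 = LOW, N5 = HIGH, N7 = HIGH, N14 = LOW

N1 = x1 AND x5 = HIGH AND LOW = LOW
N3 = N1 NAND x4 = LOW NAND HIGH = HIGH
N4 = N3 NAND x4 = HIGH NAND HIGH = LOW
N5 = x3 AND x4 = HIGH AND HIGH = HIGH
N7 = N3 AND N5 AND x6 = HIGH AND HIGH AND HIGH = HIGH
N14 = N3 XOR N5 = HIGH XOR HIGH = LOW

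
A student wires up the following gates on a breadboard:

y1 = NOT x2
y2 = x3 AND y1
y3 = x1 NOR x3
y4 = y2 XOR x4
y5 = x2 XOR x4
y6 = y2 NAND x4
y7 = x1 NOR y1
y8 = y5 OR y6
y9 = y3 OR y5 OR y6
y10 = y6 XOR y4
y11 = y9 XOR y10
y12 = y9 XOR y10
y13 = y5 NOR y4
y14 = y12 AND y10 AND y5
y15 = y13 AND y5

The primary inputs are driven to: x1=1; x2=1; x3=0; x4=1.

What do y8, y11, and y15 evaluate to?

y1 = NOT x2 = NOT 1 = 0
y2 = x3 AND y1 = 0 AND 0 = 0
y3 = x1 NOR x3 = 1 NOR 0 = 0
y4 = y2 XOR x4 = 0 XOR 1 = 1
y5 = x2 XOR x4 = 1 XOR 1 = 0
y6 = y2 NAND x4 = 0 NAND 1 = 1
y8 = y5 OR y6 = 0 OR 1 = 1
y9 = y3 OR y5 OR y6 = 0 OR 0 OR 1 = 1
y10 = y6 XOR y4 = 1 XOR 1 = 0
y11 = y9 XOR y10 = 1 XOR 0 = 1
y13 = y5 NOR y4 = 0 NOR 1 = 0
y15 = y13 AND y5 = 0 AND 0 = 0

y8 = 1  y11 = 1  y15 = 0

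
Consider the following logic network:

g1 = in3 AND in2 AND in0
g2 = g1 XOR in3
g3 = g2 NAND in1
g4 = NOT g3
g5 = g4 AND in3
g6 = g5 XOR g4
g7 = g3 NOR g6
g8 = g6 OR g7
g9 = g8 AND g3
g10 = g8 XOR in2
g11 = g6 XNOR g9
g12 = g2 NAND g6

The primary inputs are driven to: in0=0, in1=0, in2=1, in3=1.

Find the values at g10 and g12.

g1 = in3 AND in2 AND in0 = 1 AND 1 AND 0 = 0
g2 = g1 XOR in3 = 0 XOR 1 = 1
g3 = g2 NAND in1 = 1 NAND 0 = 1
g4 = NOT g3 = NOT 1 = 0
g5 = g4 AND in3 = 0 AND 1 = 0
g6 = g5 XOR g4 = 0 XOR 0 = 0
g7 = g3 NOR g6 = 1 NOR 0 = 0
g8 = g6 OR g7 = 0 OR 0 = 0
g10 = g8 XOR in2 = 0 XOR 1 = 1
g12 = g2 NAND g6 = 1 NAND 0 = 1

g10 = 1; g12 = 1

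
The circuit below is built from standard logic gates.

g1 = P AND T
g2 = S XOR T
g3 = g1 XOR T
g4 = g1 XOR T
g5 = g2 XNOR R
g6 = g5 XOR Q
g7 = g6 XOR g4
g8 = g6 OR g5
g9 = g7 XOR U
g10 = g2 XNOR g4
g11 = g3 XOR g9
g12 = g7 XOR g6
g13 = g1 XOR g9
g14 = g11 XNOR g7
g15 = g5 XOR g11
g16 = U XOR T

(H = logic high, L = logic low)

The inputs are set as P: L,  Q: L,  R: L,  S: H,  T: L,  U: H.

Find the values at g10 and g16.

g10 = L, g16 = H

g1 = P AND T = L AND L = L
g2 = S XOR T = H XOR L = H
g4 = g1 XOR T = L XOR L = L
g10 = g2 XNOR g4 = H XNOR L = L
g16 = U XOR T = H XOR L = H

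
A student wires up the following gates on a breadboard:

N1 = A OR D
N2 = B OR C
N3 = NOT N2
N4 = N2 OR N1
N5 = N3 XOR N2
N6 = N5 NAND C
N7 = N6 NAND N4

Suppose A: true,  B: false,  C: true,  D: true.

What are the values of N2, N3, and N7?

N2 = true; N3 = false; N7 = true

N1 = A OR D = true OR true = true
N2 = B OR C = false OR true = true
N3 = NOT N2 = NOT true = false
N4 = N2 OR N1 = true OR true = true
N5 = N3 XOR N2 = false XOR true = true
N6 = N5 NAND C = true NAND true = false
N7 = N6 NAND N4 = false NAND true = true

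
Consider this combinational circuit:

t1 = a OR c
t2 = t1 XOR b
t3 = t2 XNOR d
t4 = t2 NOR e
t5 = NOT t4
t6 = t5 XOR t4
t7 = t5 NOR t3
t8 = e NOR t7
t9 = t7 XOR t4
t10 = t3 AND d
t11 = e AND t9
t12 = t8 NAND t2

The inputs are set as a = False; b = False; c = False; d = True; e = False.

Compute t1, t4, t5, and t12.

t1 = a OR c = False OR False = False
t2 = t1 XOR b = False XOR False = False
t3 = t2 XNOR d = False XNOR True = False
t4 = t2 NOR e = False NOR False = True
t5 = NOT t4 = NOT True = False
t7 = t5 NOR t3 = False NOR False = True
t8 = e NOR t7 = False NOR True = False
t12 = t8 NAND t2 = False NAND False = True

t1 = False, t4 = True, t5 = False, t12 = True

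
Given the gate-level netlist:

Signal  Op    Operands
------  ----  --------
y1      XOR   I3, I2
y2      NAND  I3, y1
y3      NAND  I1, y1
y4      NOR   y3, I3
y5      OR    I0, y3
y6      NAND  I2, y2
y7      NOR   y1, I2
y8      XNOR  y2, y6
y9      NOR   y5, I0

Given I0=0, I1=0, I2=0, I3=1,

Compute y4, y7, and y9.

y4 = 0, y7 = 0, y9 = 0

y1 = I3 XOR I2 = 1 XOR 0 = 1
y3 = I1 NAND y1 = 0 NAND 1 = 1
y4 = y3 NOR I3 = 1 NOR 1 = 0
y5 = I0 OR y3 = 0 OR 1 = 1
y7 = y1 NOR I2 = 1 NOR 0 = 0
y9 = y5 NOR I0 = 1 NOR 0 = 0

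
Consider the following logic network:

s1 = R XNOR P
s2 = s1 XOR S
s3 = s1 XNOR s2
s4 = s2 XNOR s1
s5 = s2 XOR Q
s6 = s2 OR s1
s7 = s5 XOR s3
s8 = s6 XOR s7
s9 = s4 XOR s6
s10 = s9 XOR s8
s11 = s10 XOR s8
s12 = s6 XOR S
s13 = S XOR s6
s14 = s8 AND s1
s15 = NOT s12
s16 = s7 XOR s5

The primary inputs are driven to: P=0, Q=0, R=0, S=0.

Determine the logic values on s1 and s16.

s1 = 1, s16 = 1

s1 = R XNOR P = 0 XNOR 0 = 1
s2 = s1 XOR S = 1 XOR 0 = 1
s3 = s1 XNOR s2 = 1 XNOR 1 = 1
s5 = s2 XOR Q = 1 XOR 0 = 1
s7 = s5 XOR s3 = 1 XOR 1 = 0
s16 = s7 XOR s5 = 0 XOR 1 = 1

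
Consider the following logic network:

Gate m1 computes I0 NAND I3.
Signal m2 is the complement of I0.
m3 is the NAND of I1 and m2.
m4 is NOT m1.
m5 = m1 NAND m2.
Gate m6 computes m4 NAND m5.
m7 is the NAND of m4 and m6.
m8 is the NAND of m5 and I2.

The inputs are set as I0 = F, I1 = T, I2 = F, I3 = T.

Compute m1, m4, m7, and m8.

m1 = T  m4 = F  m7 = T  m8 = T

m1 = I0 NAND I3 = F NAND T = T
m2 = NOT I0 = NOT F = T
m4 = NOT m1 = NOT T = F
m5 = m1 NAND m2 = T NAND T = F
m6 = m4 NAND m5 = F NAND F = T
m7 = m4 NAND m6 = F NAND T = T
m8 = m5 NAND I2 = F NAND F = T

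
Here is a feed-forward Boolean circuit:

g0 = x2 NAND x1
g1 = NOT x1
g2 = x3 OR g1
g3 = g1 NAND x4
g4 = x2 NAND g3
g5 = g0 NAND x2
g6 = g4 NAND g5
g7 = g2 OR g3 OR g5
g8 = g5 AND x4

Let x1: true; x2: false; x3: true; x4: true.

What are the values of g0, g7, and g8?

g0 = true, g7 = true, g8 = true

g0 = x2 NAND x1 = false NAND true = true
g1 = NOT x1 = NOT true = false
g2 = x3 OR g1 = true OR false = true
g3 = g1 NAND x4 = false NAND true = true
g5 = g0 NAND x2 = true NAND false = true
g7 = g2 OR g3 OR g5 = true OR true OR true = true
g8 = g5 AND x4 = true AND true = true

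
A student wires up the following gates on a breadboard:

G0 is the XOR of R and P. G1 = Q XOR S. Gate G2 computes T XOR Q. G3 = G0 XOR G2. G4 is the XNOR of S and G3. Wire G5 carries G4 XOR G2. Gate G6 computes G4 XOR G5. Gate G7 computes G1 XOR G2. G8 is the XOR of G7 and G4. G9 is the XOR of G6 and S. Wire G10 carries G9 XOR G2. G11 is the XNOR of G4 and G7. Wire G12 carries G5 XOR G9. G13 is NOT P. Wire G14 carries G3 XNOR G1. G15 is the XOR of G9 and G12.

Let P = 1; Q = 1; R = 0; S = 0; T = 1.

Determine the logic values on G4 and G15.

G0 = R XOR P = 0 XOR 1 = 1
G2 = T XOR Q = 1 XOR 1 = 0
G3 = G0 XOR G2 = 1 XOR 0 = 1
G4 = S XNOR G3 = 0 XNOR 1 = 0
G5 = G4 XOR G2 = 0 XOR 0 = 0
G6 = G4 XOR G5 = 0 XOR 0 = 0
G9 = G6 XOR S = 0 XOR 0 = 0
G12 = G5 XOR G9 = 0 XOR 0 = 0
G15 = G9 XOR G12 = 0 XOR 0 = 0

G4 = 0, G15 = 0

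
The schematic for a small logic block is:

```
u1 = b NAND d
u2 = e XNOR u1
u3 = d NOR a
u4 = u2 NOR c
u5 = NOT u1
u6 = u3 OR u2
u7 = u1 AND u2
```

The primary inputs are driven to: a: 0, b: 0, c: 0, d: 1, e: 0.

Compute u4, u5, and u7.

u4 = 1; u5 = 0; u7 = 0

u1 = b NAND d = 0 NAND 1 = 1
u2 = e XNOR u1 = 0 XNOR 1 = 0
u4 = u2 NOR c = 0 NOR 0 = 1
u5 = NOT u1 = NOT 1 = 0
u7 = u1 AND u2 = 1 AND 0 = 0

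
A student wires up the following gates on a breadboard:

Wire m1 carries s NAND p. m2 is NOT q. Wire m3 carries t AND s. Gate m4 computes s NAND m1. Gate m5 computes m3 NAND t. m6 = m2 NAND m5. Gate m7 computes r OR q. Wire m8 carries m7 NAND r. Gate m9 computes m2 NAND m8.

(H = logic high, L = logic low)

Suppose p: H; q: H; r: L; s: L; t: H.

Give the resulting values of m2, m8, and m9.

m2 = L, m8 = H, m9 = H

m2 = NOT q = NOT H = L
m7 = r OR q = L OR H = H
m8 = m7 NAND r = H NAND L = H
m9 = m2 NAND m8 = L NAND H = H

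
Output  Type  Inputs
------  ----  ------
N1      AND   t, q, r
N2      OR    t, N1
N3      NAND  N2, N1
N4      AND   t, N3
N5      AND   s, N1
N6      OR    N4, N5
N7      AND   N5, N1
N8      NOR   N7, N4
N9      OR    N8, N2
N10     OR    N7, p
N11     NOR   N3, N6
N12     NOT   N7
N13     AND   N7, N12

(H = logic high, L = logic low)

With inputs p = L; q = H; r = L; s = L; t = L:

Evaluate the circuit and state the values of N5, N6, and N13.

N5 = L, N6 = L, N13 = L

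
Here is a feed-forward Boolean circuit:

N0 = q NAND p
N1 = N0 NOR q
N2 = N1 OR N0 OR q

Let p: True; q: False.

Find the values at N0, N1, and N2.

N0 = True, N1 = False, N2 = True

N0 = q NAND p = False NAND True = True
N1 = N0 NOR q = True NOR False = False
N2 = N1 OR N0 OR q = False OR True OR False = True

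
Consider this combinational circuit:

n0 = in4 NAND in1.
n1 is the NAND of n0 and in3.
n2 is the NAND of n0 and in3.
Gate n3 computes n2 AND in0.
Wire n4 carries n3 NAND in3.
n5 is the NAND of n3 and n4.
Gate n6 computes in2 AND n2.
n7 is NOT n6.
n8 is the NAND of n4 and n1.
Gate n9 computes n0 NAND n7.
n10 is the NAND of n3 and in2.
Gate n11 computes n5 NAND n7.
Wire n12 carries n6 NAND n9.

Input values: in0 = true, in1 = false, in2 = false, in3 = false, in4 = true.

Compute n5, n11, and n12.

n5 = false, n11 = true, n12 = true

n0 = in4 NAND in1 = true NAND false = true
n2 = n0 NAND in3 = true NAND false = true
n3 = n2 AND in0 = true AND true = true
n4 = n3 NAND in3 = true NAND false = true
n5 = n3 NAND n4 = true NAND true = false
n6 = in2 AND n2 = false AND true = false
n7 = NOT n6 = NOT false = true
n9 = n0 NAND n7 = true NAND true = false
n11 = n5 NAND n7 = false NAND true = true
n12 = n6 NAND n9 = false NAND false = true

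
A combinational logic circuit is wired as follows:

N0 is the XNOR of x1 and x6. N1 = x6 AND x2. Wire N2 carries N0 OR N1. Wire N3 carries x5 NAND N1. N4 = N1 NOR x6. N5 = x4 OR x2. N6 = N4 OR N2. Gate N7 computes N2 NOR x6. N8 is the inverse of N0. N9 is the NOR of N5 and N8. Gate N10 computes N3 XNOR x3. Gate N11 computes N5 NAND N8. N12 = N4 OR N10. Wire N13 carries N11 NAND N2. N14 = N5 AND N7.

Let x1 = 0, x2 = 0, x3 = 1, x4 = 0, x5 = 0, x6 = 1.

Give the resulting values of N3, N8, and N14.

N0 = x1 XNOR x6 = 0 XNOR 1 = 0
N1 = x6 AND x2 = 1 AND 0 = 0
N2 = N0 OR N1 = 0 OR 0 = 0
N3 = x5 NAND N1 = 0 NAND 0 = 1
N5 = x4 OR x2 = 0 OR 0 = 0
N7 = N2 NOR x6 = 0 NOR 1 = 0
N8 = NOT N0 = NOT 0 = 1
N14 = N5 AND N7 = 0 AND 0 = 0

N3 = 1, N8 = 1, N14 = 0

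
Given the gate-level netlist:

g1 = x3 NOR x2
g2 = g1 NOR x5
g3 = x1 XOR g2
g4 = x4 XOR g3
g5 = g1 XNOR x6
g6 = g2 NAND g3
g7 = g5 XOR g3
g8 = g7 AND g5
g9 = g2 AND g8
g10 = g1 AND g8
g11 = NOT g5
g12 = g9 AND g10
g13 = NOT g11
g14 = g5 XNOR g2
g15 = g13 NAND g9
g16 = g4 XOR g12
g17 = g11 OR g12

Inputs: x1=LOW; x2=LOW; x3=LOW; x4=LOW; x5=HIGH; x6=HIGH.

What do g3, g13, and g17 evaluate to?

g1 = x3 NOR x2 = LOW NOR LOW = HIGH
g2 = g1 NOR x5 = HIGH NOR HIGH = LOW
g3 = x1 XOR g2 = LOW XOR LOW = LOW
g5 = g1 XNOR x6 = HIGH XNOR HIGH = HIGH
g7 = g5 XOR g3 = HIGH XOR LOW = HIGH
g8 = g7 AND g5 = HIGH AND HIGH = HIGH
g9 = g2 AND g8 = LOW AND HIGH = LOW
g10 = g1 AND g8 = HIGH AND HIGH = HIGH
g11 = NOT g5 = NOT HIGH = LOW
g12 = g9 AND g10 = LOW AND HIGH = LOW
g13 = NOT g11 = NOT LOW = HIGH
g17 = g11 OR g12 = LOW OR LOW = LOW

g3 = LOW; g13 = HIGH; g17 = LOW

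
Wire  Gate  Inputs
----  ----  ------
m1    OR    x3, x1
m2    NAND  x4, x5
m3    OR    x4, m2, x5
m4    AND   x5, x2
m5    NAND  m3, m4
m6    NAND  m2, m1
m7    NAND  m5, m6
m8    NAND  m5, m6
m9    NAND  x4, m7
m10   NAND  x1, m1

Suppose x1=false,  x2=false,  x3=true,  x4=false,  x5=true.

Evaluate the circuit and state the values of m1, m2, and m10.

m1 = x3 OR x1 = true OR false = true
m2 = x4 NAND x5 = false NAND true = true
m10 = x1 NAND m1 = false NAND true = true

m1 = true, m2 = true, m10 = true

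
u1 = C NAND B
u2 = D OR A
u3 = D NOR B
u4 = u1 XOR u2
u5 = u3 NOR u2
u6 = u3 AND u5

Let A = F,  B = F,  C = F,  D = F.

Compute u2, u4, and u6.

u1 = C NAND B = F NAND F = T
u2 = D OR A = F OR F = F
u3 = D NOR B = F NOR F = T
u4 = u1 XOR u2 = T XOR F = T
u5 = u3 NOR u2 = T NOR F = F
u6 = u3 AND u5 = T AND F = F

u2 = F, u4 = T, u6 = F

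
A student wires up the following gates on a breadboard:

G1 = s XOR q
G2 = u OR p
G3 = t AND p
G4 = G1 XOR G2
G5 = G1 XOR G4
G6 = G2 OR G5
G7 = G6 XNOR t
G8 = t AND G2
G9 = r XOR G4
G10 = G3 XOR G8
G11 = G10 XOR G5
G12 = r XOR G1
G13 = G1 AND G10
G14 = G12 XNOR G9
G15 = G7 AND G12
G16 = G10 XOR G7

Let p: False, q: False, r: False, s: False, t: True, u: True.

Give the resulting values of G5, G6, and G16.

G1 = s XOR q = False XOR False = False
G2 = u OR p = True OR False = True
G3 = t AND p = True AND False = False
G4 = G1 XOR G2 = False XOR True = True
G5 = G1 XOR G4 = False XOR True = True
G6 = G2 OR G5 = True OR True = True
G7 = G6 XNOR t = True XNOR True = True
G8 = t AND G2 = True AND True = True
G10 = G3 XOR G8 = False XOR True = True
G16 = G10 XOR G7 = True XOR True = False

G5 = True  G6 = True  G16 = False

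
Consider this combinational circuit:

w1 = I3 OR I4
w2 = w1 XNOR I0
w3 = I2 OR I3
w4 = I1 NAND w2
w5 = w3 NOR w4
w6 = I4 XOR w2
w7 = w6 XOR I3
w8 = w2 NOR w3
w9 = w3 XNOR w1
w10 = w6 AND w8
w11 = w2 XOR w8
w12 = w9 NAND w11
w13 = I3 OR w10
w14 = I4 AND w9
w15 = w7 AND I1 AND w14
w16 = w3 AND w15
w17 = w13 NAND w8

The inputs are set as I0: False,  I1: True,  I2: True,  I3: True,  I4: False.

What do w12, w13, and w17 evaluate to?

w1 = I3 OR I4 = True OR False = True
w2 = w1 XNOR I0 = True XNOR False = False
w3 = I2 OR I3 = True OR True = True
w6 = I4 XOR w2 = False XOR False = False
w8 = w2 NOR w3 = False NOR True = False
w9 = w3 XNOR w1 = True XNOR True = True
w10 = w6 AND w8 = False AND False = False
w11 = w2 XOR w8 = False XOR False = False
w12 = w9 NAND w11 = True NAND False = True
w13 = I3 OR w10 = True OR False = True
w17 = w13 NAND w8 = True NAND False = True

w12 = True, w13 = True, w17 = True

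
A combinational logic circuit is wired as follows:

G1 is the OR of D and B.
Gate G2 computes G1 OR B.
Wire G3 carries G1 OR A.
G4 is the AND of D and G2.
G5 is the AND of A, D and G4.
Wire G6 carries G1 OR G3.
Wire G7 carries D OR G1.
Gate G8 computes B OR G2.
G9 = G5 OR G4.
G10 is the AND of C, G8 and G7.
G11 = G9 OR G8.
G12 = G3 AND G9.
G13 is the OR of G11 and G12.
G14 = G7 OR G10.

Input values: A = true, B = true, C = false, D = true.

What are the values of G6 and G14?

G6 = true, G14 = true

G1 = D OR B = true OR true = true
G2 = G1 OR B = true OR true = true
G3 = G1 OR A = true OR true = true
G6 = G1 OR G3 = true OR true = true
G7 = D OR G1 = true OR true = true
G8 = B OR G2 = true OR true = true
G10 = C AND G8 AND G7 = false AND true AND true = false
G14 = G7 OR G10 = true OR false = true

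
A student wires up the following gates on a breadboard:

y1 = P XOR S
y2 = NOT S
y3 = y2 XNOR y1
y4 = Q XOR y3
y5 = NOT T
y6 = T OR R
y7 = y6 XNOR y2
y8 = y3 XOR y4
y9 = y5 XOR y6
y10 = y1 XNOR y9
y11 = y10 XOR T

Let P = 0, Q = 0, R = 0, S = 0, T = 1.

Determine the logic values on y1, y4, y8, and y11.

y1 = 0, y4 = 0, y8 = 0, y11 = 1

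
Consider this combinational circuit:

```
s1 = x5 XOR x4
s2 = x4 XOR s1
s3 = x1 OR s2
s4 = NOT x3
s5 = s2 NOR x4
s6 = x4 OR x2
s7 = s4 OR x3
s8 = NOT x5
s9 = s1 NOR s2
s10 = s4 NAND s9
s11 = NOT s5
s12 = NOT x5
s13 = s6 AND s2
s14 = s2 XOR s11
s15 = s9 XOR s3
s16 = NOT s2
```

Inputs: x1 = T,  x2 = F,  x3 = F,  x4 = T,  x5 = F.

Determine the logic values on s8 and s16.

s8 = T, s16 = T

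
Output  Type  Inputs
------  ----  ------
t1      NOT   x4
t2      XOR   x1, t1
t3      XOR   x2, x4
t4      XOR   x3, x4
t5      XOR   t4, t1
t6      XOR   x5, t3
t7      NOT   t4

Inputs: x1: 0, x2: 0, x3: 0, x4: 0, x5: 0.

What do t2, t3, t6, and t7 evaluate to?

t1 = NOT x4 = NOT 0 = 1
t2 = x1 XOR t1 = 0 XOR 1 = 1
t3 = x2 XOR x4 = 0 XOR 0 = 0
t4 = x3 XOR x4 = 0 XOR 0 = 0
t6 = x5 XOR t3 = 0 XOR 0 = 0
t7 = NOT t4 = NOT 0 = 1

t2 = 1; t3 = 0; t6 = 0; t7 = 1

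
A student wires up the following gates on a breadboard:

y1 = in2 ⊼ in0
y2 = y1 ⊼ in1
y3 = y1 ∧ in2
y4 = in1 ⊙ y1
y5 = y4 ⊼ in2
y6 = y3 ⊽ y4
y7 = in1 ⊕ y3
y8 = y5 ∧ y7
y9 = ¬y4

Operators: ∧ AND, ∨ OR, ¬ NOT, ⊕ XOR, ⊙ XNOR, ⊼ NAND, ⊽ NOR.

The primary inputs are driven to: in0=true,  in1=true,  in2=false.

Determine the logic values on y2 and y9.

y1 = in2 NAND in0 = false NAND true = true
y2 = y1 NAND in1 = true NAND true = false
y4 = in1 XNOR y1 = true XNOR true = true
y9 = NOT y4 = NOT true = false

y2 = false, y9 = false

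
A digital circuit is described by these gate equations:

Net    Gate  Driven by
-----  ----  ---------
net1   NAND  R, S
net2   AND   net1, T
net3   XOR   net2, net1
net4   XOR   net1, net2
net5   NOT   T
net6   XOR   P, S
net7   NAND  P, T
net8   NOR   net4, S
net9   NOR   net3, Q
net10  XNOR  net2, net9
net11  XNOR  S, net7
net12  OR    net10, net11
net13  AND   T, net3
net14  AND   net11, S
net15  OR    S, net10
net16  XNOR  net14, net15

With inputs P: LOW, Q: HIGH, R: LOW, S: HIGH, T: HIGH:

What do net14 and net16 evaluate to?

net14 = HIGH, net16 = HIGH

net1 = R NAND S = LOW NAND HIGH = HIGH
net2 = net1 AND T = HIGH AND HIGH = HIGH
net3 = net2 XOR net1 = HIGH XOR HIGH = LOW
net7 = P NAND T = LOW NAND HIGH = HIGH
net9 = net3 NOR Q = LOW NOR HIGH = LOW
net10 = net2 XNOR net9 = HIGH XNOR LOW = LOW
net11 = S XNOR net7 = HIGH XNOR HIGH = HIGH
net14 = net11 AND S = HIGH AND HIGH = HIGH
net15 = S OR net10 = HIGH OR LOW = HIGH
net16 = net14 XNOR net15 = HIGH XNOR HIGH = HIGH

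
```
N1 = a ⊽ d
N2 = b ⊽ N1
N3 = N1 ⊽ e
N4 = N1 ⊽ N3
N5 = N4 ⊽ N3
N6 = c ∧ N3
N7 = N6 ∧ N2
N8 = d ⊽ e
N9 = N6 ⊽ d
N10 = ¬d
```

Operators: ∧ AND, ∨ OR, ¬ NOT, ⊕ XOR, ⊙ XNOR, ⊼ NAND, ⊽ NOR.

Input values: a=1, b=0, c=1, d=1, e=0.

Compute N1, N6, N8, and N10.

N1 = a NOR d = 1 NOR 1 = 0
N3 = N1 NOR e = 0 NOR 0 = 1
N6 = c AND N3 = 1 AND 1 = 1
N8 = d NOR e = 1 NOR 0 = 0
N10 = NOT d = NOT 1 = 0

N1 = 0; N6 = 1; N8 = 0; N10 = 0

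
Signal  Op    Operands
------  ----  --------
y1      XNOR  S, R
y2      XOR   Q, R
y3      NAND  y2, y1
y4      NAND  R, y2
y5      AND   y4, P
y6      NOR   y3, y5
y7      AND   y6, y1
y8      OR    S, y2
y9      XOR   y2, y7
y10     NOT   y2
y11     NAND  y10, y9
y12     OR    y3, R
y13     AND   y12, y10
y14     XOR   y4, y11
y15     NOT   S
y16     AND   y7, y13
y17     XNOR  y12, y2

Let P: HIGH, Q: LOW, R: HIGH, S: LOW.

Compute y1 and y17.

y1 = S XNOR R = LOW XNOR HIGH = LOW
y2 = Q XOR R = LOW XOR HIGH = HIGH
y3 = y2 NAND y1 = HIGH NAND LOW = HIGH
y12 = y3 OR R = HIGH OR HIGH = HIGH
y17 = y12 XNOR y2 = HIGH XNOR HIGH = HIGH

y1 = LOW, y17 = HIGH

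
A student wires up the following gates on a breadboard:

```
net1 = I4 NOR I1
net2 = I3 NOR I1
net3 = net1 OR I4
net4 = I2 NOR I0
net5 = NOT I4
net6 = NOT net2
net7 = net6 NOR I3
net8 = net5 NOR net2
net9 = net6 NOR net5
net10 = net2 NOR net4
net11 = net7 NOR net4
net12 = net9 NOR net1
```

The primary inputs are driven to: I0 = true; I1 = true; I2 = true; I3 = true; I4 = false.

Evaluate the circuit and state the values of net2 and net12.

net2 = false, net12 = true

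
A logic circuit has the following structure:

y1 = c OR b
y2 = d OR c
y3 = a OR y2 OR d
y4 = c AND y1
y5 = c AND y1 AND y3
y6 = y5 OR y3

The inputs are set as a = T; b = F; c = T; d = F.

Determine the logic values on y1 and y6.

y1 = c OR b = T OR F = T
y2 = d OR c = F OR T = T
y3 = a OR y2 OR d = T OR T OR F = T
y5 = c AND y1 AND y3 = T AND T AND T = T
y6 = y5 OR y3 = T OR T = T

y1 = T, y6 = T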